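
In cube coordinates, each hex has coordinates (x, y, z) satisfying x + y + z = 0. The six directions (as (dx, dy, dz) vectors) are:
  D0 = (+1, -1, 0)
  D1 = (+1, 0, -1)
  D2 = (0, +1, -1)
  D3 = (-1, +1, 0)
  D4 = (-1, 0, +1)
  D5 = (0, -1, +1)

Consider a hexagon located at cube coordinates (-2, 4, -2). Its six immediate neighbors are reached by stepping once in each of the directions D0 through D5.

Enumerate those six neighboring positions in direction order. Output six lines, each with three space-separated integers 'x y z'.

Answer: -1 3 -2
-1 4 -3
-2 5 -3
-3 5 -2
-3 4 -1
-2 3 -1

Derivation:
Center: (-2, 4, -2). Add each direction:
  D0: (-2, 4, -2) + (1, -1, 0) = (-1, 3, -2)
  D1: (-2, 4, -2) + (1, 0, -1) = (-1, 4, -3)
  D2: (-2, 4, -2) + (0, 1, -1) = (-2, 5, -3)
  D3: (-2, 4, -2) + (-1, 1, 0) = (-3, 5, -2)
  D4: (-2, 4, -2) + (-1, 0, 1) = (-3, 4, -1)
  D5: (-2, 4, -2) + (0, -1, 1) = (-2, 3, -1)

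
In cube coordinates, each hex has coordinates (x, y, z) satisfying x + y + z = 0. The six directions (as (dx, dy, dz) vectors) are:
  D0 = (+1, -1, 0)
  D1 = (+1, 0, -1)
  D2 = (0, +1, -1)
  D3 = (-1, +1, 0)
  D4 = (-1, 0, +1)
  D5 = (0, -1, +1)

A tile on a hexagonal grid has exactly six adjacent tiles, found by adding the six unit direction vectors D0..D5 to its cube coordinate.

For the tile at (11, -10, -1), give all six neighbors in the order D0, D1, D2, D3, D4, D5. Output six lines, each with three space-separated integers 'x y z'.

Answer: 12 -11 -1
12 -10 -2
11 -9 -2
10 -9 -1
10 -10 0
11 -11 0

Derivation:
Center: (11, -10, -1). Add each direction:
  D0: (11, -10, -1) + (1, -1, 0) = (12, -11, -1)
  D1: (11, -10, -1) + (1, 0, -1) = (12, -10, -2)
  D2: (11, -10, -1) + (0, 1, -1) = (11, -9, -2)
  D3: (11, -10, -1) + (-1, 1, 0) = (10, -9, -1)
  D4: (11, -10, -1) + (-1, 0, 1) = (10, -10, 0)
  D5: (11, -10, -1) + (0, -1, 1) = (11, -11, 0)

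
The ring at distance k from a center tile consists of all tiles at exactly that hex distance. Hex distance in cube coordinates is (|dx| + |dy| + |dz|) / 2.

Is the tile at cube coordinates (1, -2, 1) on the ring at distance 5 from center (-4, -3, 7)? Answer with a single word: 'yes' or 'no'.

Answer: no

Derivation:
|px - cx| = |1 - (-4)| = 5
|py - cy| = |-2 - (-3)| = 1
|pz - cz| = |1 - 7| = 6
distance = (5+1+6)/2 = 12/2 = 6
radius = 5; distance != radius -> no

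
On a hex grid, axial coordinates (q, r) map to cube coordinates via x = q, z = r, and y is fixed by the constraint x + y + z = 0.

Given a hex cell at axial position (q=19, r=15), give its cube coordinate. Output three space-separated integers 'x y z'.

Answer: 19 -34 15

Derivation:
x = q = 19
z = r = 15
y = -x - z = -(19) - (15) = -34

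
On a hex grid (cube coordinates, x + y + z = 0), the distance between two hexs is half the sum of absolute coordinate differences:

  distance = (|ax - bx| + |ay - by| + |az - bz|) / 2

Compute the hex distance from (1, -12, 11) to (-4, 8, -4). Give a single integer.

|ax - bx| = |1 - (-4)| = 5
|ay - by| = |-12 - 8| = 20
|az - bz| = |11 - (-4)| = 15
distance = (5 + 20 + 15) / 2 = 40 / 2 = 20

Answer: 20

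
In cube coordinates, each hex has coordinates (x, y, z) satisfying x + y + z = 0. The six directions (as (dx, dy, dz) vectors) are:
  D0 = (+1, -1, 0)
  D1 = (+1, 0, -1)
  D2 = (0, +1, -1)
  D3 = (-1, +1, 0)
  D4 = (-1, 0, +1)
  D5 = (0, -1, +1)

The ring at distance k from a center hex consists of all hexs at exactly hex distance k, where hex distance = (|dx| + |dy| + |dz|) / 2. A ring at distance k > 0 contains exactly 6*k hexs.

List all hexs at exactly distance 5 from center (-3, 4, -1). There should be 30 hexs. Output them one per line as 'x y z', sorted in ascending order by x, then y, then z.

Answer: -8 4 4
-8 5 3
-8 6 2
-8 7 1
-8 8 0
-8 9 -1
-7 3 4
-7 9 -2
-6 2 4
-6 9 -3
-5 1 4
-5 9 -4
-4 0 4
-4 9 -5
-3 -1 4
-3 9 -6
-2 -1 3
-2 8 -6
-1 -1 2
-1 7 -6
0 -1 1
0 6 -6
1 -1 0
1 5 -6
2 -1 -1
2 0 -2
2 1 -3
2 2 -4
2 3 -5
2 4 -6

Derivation:
Walk ring at distance 5 from (-3, 4, -1):
Start at center + D4*5 = (-8, 4, 4)
  hex 0: (-8, 4, 4)
  hex 1: (-7, 3, 4)
  hex 2: (-6, 2, 4)
  hex 3: (-5, 1, 4)
  hex 4: (-4, 0, 4)
  hex 5: (-3, -1, 4)
  hex 6: (-2, -1, 3)
  hex 7: (-1, -1, 2)
  hex 8: (0, -1, 1)
  hex 9: (1, -1, 0)
  hex 10: (2, -1, -1)
  hex 11: (2, 0, -2)
  hex 12: (2, 1, -3)
  hex 13: (2, 2, -4)
  hex 14: (2, 3, -5)
  hex 15: (2, 4, -6)
  hex 16: (1, 5, -6)
  hex 17: (0, 6, -6)
  hex 18: (-1, 7, -6)
  hex 19: (-2, 8, -6)
  hex 20: (-3, 9, -6)
  hex 21: (-4, 9, -5)
  hex 22: (-5, 9, -4)
  hex 23: (-6, 9, -3)
  hex 24: (-7, 9, -2)
  hex 25: (-8, 9, -1)
  hex 26: (-8, 8, 0)
  hex 27: (-8, 7, 1)
  hex 28: (-8, 6, 2)
  hex 29: (-8, 5, 3)
Sorted: 30 hexes.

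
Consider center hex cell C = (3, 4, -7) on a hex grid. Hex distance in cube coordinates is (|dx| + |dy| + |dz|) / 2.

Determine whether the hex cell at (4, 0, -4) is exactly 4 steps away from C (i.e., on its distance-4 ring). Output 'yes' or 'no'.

Answer: yes

Derivation:
|px - cx| = |4 - 3| = 1
|py - cy| = |0 - 4| = 4
|pz - cz| = |-4 - (-7)| = 3
distance = (1+4+3)/2 = 8/2 = 4
radius = 4; distance == radius -> yes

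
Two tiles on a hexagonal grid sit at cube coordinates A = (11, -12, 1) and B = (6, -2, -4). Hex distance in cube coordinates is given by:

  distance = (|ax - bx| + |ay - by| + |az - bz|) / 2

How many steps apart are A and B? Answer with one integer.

Answer: 10

Derivation:
|ax - bx| = |11 - 6| = 5
|ay - by| = |-12 - (-2)| = 10
|az - bz| = |1 - (-4)| = 5
distance = (5 + 10 + 5) / 2 = 20 / 2 = 10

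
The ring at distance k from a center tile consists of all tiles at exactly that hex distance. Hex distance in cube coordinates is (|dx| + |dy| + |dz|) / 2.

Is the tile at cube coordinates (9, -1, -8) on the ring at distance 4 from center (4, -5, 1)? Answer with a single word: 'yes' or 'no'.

|px - cx| = |9 - 4| = 5
|py - cy| = |-1 - (-5)| = 4
|pz - cz| = |-8 - 1| = 9
distance = (5+4+9)/2 = 18/2 = 9
radius = 4; distance != radius -> no

Answer: no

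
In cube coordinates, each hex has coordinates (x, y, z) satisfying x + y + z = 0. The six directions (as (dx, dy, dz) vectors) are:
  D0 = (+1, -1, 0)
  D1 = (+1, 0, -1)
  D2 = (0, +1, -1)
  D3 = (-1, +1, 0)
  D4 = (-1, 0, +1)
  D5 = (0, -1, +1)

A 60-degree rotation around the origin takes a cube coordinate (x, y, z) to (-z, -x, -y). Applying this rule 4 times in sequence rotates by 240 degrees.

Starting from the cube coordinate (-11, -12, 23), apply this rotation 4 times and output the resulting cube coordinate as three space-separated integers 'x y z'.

Start: (-11, -12, 23)
Step 1: (-11, -12, 23) -> (-(23), -(-11), -(-12)) = (-23, 11, 12)
Step 2: (-23, 11, 12) -> (-(12), -(-23), -(11)) = (-12, 23, -11)
Step 3: (-12, 23, -11) -> (-(-11), -(-12), -(23)) = (11, 12, -23)
Step 4: (11, 12, -23) -> (-(-23), -(11), -(12)) = (23, -11, -12)

Answer: 23 -11 -12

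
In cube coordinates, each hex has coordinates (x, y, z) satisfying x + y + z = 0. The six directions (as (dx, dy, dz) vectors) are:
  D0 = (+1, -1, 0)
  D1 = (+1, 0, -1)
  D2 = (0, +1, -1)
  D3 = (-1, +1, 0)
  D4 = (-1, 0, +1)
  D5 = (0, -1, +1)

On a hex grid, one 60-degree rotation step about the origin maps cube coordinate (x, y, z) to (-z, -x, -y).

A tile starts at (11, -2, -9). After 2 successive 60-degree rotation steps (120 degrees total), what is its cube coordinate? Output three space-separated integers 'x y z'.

Start: (11, -2, -9)
Step 1: (11, -2, -9) -> (-(-9), -(11), -(-2)) = (9, -11, 2)
Step 2: (9, -11, 2) -> (-(2), -(9), -(-11)) = (-2, -9, 11)

Answer: -2 -9 11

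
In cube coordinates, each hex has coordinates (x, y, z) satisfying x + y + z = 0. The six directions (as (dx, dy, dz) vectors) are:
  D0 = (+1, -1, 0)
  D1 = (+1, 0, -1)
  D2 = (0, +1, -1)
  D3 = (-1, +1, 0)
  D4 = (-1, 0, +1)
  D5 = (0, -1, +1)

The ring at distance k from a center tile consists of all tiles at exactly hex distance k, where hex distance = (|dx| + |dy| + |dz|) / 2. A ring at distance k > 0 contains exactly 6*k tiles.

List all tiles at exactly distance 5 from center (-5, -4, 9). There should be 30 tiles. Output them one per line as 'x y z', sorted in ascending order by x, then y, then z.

Walk ring at distance 5 from (-5, -4, 9):
Start at center + D4*5 = (-10, -4, 14)
  hex 0: (-10, -4, 14)
  hex 1: (-9, -5, 14)
  hex 2: (-8, -6, 14)
  hex 3: (-7, -7, 14)
  hex 4: (-6, -8, 14)
  hex 5: (-5, -9, 14)
  hex 6: (-4, -9, 13)
  hex 7: (-3, -9, 12)
  hex 8: (-2, -9, 11)
  hex 9: (-1, -9, 10)
  hex 10: (0, -9, 9)
  hex 11: (0, -8, 8)
  hex 12: (0, -7, 7)
  hex 13: (0, -6, 6)
  hex 14: (0, -5, 5)
  hex 15: (0, -4, 4)
  hex 16: (-1, -3, 4)
  hex 17: (-2, -2, 4)
  hex 18: (-3, -1, 4)
  hex 19: (-4, 0, 4)
  hex 20: (-5, 1, 4)
  hex 21: (-6, 1, 5)
  hex 22: (-7, 1, 6)
  hex 23: (-8, 1, 7)
  hex 24: (-9, 1, 8)
  hex 25: (-10, 1, 9)
  hex 26: (-10, 0, 10)
  hex 27: (-10, -1, 11)
  hex 28: (-10, -2, 12)
  hex 29: (-10, -3, 13)
Sorted: 30 hexes.

Answer: -10 -4 14
-10 -3 13
-10 -2 12
-10 -1 11
-10 0 10
-10 1 9
-9 -5 14
-9 1 8
-8 -6 14
-8 1 7
-7 -7 14
-7 1 6
-6 -8 14
-6 1 5
-5 -9 14
-5 1 4
-4 -9 13
-4 0 4
-3 -9 12
-3 -1 4
-2 -9 11
-2 -2 4
-1 -9 10
-1 -3 4
0 -9 9
0 -8 8
0 -7 7
0 -6 6
0 -5 5
0 -4 4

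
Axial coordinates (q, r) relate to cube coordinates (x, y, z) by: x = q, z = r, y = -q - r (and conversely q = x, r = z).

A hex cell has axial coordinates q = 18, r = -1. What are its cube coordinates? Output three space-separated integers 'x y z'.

x = q = 18
z = r = -1
y = -x - z = -(18) - (-1) = -17

Answer: 18 -17 -1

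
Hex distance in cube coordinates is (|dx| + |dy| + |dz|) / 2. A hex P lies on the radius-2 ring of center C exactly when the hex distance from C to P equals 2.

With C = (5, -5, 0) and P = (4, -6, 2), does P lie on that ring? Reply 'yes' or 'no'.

Answer: yes

Derivation:
|px - cx| = |4 - 5| = 1
|py - cy| = |-6 - (-5)| = 1
|pz - cz| = |2 - 0| = 2
distance = (1+1+2)/2 = 4/2 = 2
radius = 2; distance == radius -> yes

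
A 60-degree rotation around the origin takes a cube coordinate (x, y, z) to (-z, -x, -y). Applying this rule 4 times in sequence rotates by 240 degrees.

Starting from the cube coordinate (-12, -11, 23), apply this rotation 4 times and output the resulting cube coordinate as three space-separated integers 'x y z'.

Answer: 23 -12 -11

Derivation:
Start: (-12, -11, 23)
Step 1: (-12, -11, 23) -> (-(23), -(-12), -(-11)) = (-23, 12, 11)
Step 2: (-23, 12, 11) -> (-(11), -(-23), -(12)) = (-11, 23, -12)
Step 3: (-11, 23, -12) -> (-(-12), -(-11), -(23)) = (12, 11, -23)
Step 4: (12, 11, -23) -> (-(-23), -(12), -(11)) = (23, -12, -11)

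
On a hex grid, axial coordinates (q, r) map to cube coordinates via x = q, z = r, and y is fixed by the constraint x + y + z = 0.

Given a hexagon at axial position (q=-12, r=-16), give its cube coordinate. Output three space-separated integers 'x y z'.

x = q = -12
z = r = -16
y = -x - z = -(-12) - (-16) = 28

Answer: -12 28 -16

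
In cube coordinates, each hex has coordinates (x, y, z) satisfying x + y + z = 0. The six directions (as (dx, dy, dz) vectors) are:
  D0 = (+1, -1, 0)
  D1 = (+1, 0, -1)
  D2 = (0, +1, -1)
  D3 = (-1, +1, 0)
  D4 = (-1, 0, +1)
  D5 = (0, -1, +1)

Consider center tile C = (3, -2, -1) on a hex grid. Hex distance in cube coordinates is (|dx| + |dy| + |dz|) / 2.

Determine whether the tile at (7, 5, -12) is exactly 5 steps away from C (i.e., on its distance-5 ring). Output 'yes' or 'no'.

Answer: no

Derivation:
|px - cx| = |7 - 3| = 4
|py - cy| = |5 - (-2)| = 7
|pz - cz| = |-12 - (-1)| = 11
distance = (4+7+11)/2 = 22/2 = 11
radius = 5; distance != radius -> no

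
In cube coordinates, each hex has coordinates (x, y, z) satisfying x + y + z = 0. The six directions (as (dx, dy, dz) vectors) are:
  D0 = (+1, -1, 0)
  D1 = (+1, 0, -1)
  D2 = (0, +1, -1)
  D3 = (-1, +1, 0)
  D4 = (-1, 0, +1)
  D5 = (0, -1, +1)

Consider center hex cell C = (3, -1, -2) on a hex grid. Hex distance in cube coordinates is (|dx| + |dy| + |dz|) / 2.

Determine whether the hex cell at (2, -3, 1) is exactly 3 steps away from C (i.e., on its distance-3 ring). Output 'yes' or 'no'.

|px - cx| = |2 - 3| = 1
|py - cy| = |-3 - (-1)| = 2
|pz - cz| = |1 - (-2)| = 3
distance = (1+2+3)/2 = 6/2 = 3
radius = 3; distance == radius -> yes

Answer: yes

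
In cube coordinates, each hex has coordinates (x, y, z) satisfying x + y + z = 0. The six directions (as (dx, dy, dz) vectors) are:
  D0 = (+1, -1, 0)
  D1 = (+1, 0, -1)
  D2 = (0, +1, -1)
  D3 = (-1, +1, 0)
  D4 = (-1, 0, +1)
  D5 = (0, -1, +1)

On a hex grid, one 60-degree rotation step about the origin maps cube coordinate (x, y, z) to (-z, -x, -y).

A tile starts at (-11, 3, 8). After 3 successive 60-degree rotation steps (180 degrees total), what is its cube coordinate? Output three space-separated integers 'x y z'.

Answer: 11 -3 -8

Derivation:
Start: (-11, 3, 8)
Step 1: (-11, 3, 8) -> (-(8), -(-11), -(3)) = (-8, 11, -3)
Step 2: (-8, 11, -3) -> (-(-3), -(-8), -(11)) = (3, 8, -11)
Step 3: (3, 8, -11) -> (-(-11), -(3), -(8)) = (11, -3, -8)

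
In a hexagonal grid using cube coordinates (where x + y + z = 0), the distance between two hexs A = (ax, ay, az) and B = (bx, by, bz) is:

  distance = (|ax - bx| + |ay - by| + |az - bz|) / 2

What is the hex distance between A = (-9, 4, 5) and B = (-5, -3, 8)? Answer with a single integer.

Answer: 7

Derivation:
|ax - bx| = |-9 - (-5)| = 4
|ay - by| = |4 - (-3)| = 7
|az - bz| = |5 - 8| = 3
distance = (4 + 7 + 3) / 2 = 14 / 2 = 7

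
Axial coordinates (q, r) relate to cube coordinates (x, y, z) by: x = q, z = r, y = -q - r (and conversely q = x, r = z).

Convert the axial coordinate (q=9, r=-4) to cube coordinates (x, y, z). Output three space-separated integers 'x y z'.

Answer: 9 -5 -4

Derivation:
x = q = 9
z = r = -4
y = -x - z = -(9) - (-4) = -5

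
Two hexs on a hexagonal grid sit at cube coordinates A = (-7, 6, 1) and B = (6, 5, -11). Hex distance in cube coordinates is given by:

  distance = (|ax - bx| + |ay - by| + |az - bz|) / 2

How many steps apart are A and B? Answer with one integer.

Answer: 13

Derivation:
|ax - bx| = |-7 - 6| = 13
|ay - by| = |6 - 5| = 1
|az - bz| = |1 - (-11)| = 12
distance = (13 + 1 + 12) / 2 = 26 / 2 = 13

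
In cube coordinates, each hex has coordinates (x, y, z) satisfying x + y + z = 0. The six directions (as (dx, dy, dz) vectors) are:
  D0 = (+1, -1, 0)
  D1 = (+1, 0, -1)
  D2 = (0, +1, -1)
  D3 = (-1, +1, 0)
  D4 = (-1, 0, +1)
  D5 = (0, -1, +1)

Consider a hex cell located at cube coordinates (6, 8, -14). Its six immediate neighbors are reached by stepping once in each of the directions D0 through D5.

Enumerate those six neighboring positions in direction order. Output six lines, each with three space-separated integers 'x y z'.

Center: (6, 8, -14). Add each direction:
  D0: (6, 8, -14) + (1, -1, 0) = (7, 7, -14)
  D1: (6, 8, -14) + (1, 0, -1) = (7, 8, -15)
  D2: (6, 8, -14) + (0, 1, -1) = (6, 9, -15)
  D3: (6, 8, -14) + (-1, 1, 0) = (5, 9, -14)
  D4: (6, 8, -14) + (-1, 0, 1) = (5, 8, -13)
  D5: (6, 8, -14) + (0, -1, 1) = (6, 7, -13)

Answer: 7 7 -14
7 8 -15
6 9 -15
5 9 -14
5 8 -13
6 7 -13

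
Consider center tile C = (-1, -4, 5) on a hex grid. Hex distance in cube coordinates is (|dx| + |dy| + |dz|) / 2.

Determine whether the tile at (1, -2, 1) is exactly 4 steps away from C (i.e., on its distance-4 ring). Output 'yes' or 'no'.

|px - cx| = |1 - (-1)| = 2
|py - cy| = |-2 - (-4)| = 2
|pz - cz| = |1 - 5| = 4
distance = (2+2+4)/2 = 8/2 = 4
radius = 4; distance == radius -> yes

Answer: yes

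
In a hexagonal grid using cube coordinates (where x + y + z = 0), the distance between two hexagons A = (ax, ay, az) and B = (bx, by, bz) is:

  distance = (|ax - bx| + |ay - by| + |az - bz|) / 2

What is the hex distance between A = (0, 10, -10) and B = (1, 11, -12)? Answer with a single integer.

|ax - bx| = |0 - 1| = 1
|ay - by| = |10 - 11| = 1
|az - bz| = |-10 - (-12)| = 2
distance = (1 + 1 + 2) / 2 = 4 / 2 = 2

Answer: 2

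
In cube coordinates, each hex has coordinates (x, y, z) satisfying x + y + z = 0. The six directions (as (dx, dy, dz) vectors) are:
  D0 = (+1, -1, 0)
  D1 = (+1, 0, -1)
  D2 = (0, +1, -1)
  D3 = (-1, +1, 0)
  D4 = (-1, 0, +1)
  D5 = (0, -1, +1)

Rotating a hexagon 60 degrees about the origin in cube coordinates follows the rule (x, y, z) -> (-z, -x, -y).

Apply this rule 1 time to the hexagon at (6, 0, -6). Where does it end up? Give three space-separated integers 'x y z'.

Start: (6, 0, -6)
Step 1: (6, 0, -6) -> (-(-6), -(6), -(0)) = (6, -6, 0)

Answer: 6 -6 0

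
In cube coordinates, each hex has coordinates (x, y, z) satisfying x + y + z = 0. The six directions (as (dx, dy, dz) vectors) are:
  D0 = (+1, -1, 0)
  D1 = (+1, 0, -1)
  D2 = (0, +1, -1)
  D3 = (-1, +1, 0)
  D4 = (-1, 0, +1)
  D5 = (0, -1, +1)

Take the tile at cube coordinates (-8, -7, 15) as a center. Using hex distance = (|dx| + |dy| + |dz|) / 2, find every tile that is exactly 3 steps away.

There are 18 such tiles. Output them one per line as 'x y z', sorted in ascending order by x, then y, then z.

Answer: -11 -7 18
-11 -6 17
-11 -5 16
-11 -4 15
-10 -8 18
-10 -4 14
-9 -9 18
-9 -4 13
-8 -10 18
-8 -4 12
-7 -10 17
-7 -5 12
-6 -10 16
-6 -6 12
-5 -10 15
-5 -9 14
-5 -8 13
-5 -7 12

Derivation:
Walk ring at distance 3 from (-8, -7, 15):
Start at center + D4*3 = (-11, -7, 18)
  hex 0: (-11, -7, 18)
  hex 1: (-10, -8, 18)
  hex 2: (-9, -9, 18)
  hex 3: (-8, -10, 18)
  hex 4: (-7, -10, 17)
  hex 5: (-6, -10, 16)
  hex 6: (-5, -10, 15)
  hex 7: (-5, -9, 14)
  hex 8: (-5, -8, 13)
  hex 9: (-5, -7, 12)
  hex 10: (-6, -6, 12)
  hex 11: (-7, -5, 12)
  hex 12: (-8, -4, 12)
  hex 13: (-9, -4, 13)
  hex 14: (-10, -4, 14)
  hex 15: (-11, -4, 15)
  hex 16: (-11, -5, 16)
  hex 17: (-11, -6, 17)
Sorted: 18 hexes.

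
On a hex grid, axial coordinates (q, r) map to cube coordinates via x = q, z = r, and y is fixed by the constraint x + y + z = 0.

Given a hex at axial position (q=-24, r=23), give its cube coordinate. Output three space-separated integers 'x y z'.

x = q = -24
z = r = 23
y = -x - z = -(-24) - (23) = 1

Answer: -24 1 23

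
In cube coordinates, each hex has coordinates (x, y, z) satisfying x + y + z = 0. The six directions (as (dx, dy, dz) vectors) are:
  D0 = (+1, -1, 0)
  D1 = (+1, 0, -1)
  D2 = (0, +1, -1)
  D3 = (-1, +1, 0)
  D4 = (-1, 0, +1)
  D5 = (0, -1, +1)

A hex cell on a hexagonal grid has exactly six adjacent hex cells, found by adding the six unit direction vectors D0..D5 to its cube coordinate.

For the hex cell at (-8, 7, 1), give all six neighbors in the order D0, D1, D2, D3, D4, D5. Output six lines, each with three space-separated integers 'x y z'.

Answer: -7 6 1
-7 7 0
-8 8 0
-9 8 1
-9 7 2
-8 6 2

Derivation:
Center: (-8, 7, 1). Add each direction:
  D0: (-8, 7, 1) + (1, -1, 0) = (-7, 6, 1)
  D1: (-8, 7, 1) + (1, 0, -1) = (-7, 7, 0)
  D2: (-8, 7, 1) + (0, 1, -1) = (-8, 8, 0)
  D3: (-8, 7, 1) + (-1, 1, 0) = (-9, 8, 1)
  D4: (-8, 7, 1) + (-1, 0, 1) = (-9, 7, 2)
  D5: (-8, 7, 1) + (0, -1, 1) = (-8, 6, 2)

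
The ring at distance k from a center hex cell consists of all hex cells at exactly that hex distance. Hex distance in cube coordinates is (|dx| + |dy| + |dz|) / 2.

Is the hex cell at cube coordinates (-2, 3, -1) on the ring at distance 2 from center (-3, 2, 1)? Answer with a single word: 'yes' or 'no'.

Answer: yes

Derivation:
|px - cx| = |-2 - (-3)| = 1
|py - cy| = |3 - 2| = 1
|pz - cz| = |-1 - 1| = 2
distance = (1+1+2)/2 = 4/2 = 2
radius = 2; distance == radius -> yes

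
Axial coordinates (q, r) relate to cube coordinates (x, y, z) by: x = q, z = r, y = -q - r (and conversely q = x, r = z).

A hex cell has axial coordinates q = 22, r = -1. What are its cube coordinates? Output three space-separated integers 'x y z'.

Answer: 22 -21 -1

Derivation:
x = q = 22
z = r = -1
y = -x - z = -(22) - (-1) = -21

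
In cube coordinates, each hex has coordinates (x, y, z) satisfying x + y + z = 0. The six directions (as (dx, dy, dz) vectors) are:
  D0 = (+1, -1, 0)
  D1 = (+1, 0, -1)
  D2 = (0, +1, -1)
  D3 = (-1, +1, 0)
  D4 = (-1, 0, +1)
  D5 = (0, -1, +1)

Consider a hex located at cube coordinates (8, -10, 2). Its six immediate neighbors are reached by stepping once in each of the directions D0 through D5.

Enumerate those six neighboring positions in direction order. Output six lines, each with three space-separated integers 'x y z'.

Answer: 9 -11 2
9 -10 1
8 -9 1
7 -9 2
7 -10 3
8 -11 3

Derivation:
Center: (8, -10, 2). Add each direction:
  D0: (8, -10, 2) + (1, -1, 0) = (9, -11, 2)
  D1: (8, -10, 2) + (1, 0, -1) = (9, -10, 1)
  D2: (8, -10, 2) + (0, 1, -1) = (8, -9, 1)
  D3: (8, -10, 2) + (-1, 1, 0) = (7, -9, 2)
  D4: (8, -10, 2) + (-1, 0, 1) = (7, -10, 3)
  D5: (8, -10, 2) + (0, -1, 1) = (8, -11, 3)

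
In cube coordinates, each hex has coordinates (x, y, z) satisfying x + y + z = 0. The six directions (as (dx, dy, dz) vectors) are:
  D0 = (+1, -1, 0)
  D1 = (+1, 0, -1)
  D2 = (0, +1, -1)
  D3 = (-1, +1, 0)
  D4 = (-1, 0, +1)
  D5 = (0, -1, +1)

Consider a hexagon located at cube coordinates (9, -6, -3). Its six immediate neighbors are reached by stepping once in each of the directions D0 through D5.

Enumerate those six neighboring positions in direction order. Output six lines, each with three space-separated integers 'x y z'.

Answer: 10 -7 -3
10 -6 -4
9 -5 -4
8 -5 -3
8 -6 -2
9 -7 -2

Derivation:
Center: (9, -6, -3). Add each direction:
  D0: (9, -6, -3) + (1, -1, 0) = (10, -7, -3)
  D1: (9, -6, -3) + (1, 0, -1) = (10, -6, -4)
  D2: (9, -6, -3) + (0, 1, -1) = (9, -5, -4)
  D3: (9, -6, -3) + (-1, 1, 0) = (8, -5, -3)
  D4: (9, -6, -3) + (-1, 0, 1) = (8, -6, -2)
  D5: (9, -6, -3) + (0, -1, 1) = (9, -7, -2)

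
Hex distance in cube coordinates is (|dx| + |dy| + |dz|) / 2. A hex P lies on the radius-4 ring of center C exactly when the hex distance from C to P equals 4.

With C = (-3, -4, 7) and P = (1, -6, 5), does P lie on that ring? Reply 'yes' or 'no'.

|px - cx| = |1 - (-3)| = 4
|py - cy| = |-6 - (-4)| = 2
|pz - cz| = |5 - 7| = 2
distance = (4+2+2)/2 = 8/2 = 4
radius = 4; distance == radius -> yes

Answer: yes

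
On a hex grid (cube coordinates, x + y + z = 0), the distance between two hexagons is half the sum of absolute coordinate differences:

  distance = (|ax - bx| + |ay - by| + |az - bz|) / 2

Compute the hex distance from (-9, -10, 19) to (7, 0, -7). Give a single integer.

|ax - bx| = |-9 - 7| = 16
|ay - by| = |-10 - 0| = 10
|az - bz| = |19 - (-7)| = 26
distance = (16 + 10 + 26) / 2 = 52 / 2 = 26

Answer: 26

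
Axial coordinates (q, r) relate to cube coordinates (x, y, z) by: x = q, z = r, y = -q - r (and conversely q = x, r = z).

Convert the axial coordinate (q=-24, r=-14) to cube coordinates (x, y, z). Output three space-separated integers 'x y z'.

x = q = -24
z = r = -14
y = -x - z = -(-24) - (-14) = 38

Answer: -24 38 -14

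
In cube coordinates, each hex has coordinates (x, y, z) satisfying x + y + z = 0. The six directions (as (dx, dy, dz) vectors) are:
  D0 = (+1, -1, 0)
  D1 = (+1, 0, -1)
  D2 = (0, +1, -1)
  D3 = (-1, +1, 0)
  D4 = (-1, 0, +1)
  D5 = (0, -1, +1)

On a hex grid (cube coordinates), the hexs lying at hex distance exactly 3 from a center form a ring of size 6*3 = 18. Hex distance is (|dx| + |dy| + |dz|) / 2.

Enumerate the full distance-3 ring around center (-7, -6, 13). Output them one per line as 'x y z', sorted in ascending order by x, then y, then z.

Walk ring at distance 3 from (-7, -6, 13):
Start at center + D4*3 = (-10, -6, 16)
  hex 0: (-10, -6, 16)
  hex 1: (-9, -7, 16)
  hex 2: (-8, -8, 16)
  hex 3: (-7, -9, 16)
  hex 4: (-6, -9, 15)
  hex 5: (-5, -9, 14)
  hex 6: (-4, -9, 13)
  hex 7: (-4, -8, 12)
  hex 8: (-4, -7, 11)
  hex 9: (-4, -6, 10)
  hex 10: (-5, -5, 10)
  hex 11: (-6, -4, 10)
  hex 12: (-7, -3, 10)
  hex 13: (-8, -3, 11)
  hex 14: (-9, -3, 12)
  hex 15: (-10, -3, 13)
  hex 16: (-10, -4, 14)
  hex 17: (-10, -5, 15)
Sorted: 18 hexes.

Answer: -10 -6 16
-10 -5 15
-10 -4 14
-10 -3 13
-9 -7 16
-9 -3 12
-8 -8 16
-8 -3 11
-7 -9 16
-7 -3 10
-6 -9 15
-6 -4 10
-5 -9 14
-5 -5 10
-4 -9 13
-4 -8 12
-4 -7 11
-4 -6 10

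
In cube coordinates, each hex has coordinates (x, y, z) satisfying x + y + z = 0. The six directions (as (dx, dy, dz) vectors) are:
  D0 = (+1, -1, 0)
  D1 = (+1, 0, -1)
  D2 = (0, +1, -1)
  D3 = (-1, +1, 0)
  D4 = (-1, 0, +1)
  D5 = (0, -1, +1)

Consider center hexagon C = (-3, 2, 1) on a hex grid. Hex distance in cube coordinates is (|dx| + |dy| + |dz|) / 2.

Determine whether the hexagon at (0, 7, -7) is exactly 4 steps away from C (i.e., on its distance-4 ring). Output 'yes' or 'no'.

Answer: no

Derivation:
|px - cx| = |0 - (-3)| = 3
|py - cy| = |7 - 2| = 5
|pz - cz| = |-7 - 1| = 8
distance = (3+5+8)/2 = 16/2 = 8
radius = 4; distance != radius -> no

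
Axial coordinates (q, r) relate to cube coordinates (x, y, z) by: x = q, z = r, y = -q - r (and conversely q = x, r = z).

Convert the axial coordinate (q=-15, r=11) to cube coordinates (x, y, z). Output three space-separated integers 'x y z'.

Answer: -15 4 11

Derivation:
x = q = -15
z = r = 11
y = -x - z = -(-15) - (11) = 4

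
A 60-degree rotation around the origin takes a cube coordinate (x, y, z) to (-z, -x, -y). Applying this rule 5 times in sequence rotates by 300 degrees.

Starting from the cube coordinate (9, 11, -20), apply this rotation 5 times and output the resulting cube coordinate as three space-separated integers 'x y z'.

Start: (9, 11, -20)
Step 1: (9, 11, -20) -> (-(-20), -(9), -(11)) = (20, -9, -11)
Step 2: (20, -9, -11) -> (-(-11), -(20), -(-9)) = (11, -20, 9)
Step 3: (11, -20, 9) -> (-(9), -(11), -(-20)) = (-9, -11, 20)
Step 4: (-9, -11, 20) -> (-(20), -(-9), -(-11)) = (-20, 9, 11)
Step 5: (-20, 9, 11) -> (-(11), -(-20), -(9)) = (-11, 20, -9)

Answer: -11 20 -9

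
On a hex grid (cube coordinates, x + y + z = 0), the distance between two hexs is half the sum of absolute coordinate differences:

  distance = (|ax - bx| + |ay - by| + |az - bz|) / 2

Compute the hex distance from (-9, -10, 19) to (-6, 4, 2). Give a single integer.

|ax - bx| = |-9 - (-6)| = 3
|ay - by| = |-10 - 4| = 14
|az - bz| = |19 - 2| = 17
distance = (3 + 14 + 17) / 2 = 34 / 2 = 17

Answer: 17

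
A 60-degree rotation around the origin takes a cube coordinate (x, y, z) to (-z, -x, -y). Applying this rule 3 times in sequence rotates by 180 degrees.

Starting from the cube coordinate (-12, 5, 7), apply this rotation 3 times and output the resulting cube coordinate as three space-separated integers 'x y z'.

Answer: 12 -5 -7

Derivation:
Start: (-12, 5, 7)
Step 1: (-12, 5, 7) -> (-(7), -(-12), -(5)) = (-7, 12, -5)
Step 2: (-7, 12, -5) -> (-(-5), -(-7), -(12)) = (5, 7, -12)
Step 3: (5, 7, -12) -> (-(-12), -(5), -(7)) = (12, -5, -7)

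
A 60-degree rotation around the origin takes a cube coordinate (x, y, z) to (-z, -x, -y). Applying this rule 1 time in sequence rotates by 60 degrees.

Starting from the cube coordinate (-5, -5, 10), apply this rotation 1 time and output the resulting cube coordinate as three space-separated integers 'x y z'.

Start: (-5, -5, 10)
Step 1: (-5, -5, 10) -> (-(10), -(-5), -(-5)) = (-10, 5, 5)

Answer: -10 5 5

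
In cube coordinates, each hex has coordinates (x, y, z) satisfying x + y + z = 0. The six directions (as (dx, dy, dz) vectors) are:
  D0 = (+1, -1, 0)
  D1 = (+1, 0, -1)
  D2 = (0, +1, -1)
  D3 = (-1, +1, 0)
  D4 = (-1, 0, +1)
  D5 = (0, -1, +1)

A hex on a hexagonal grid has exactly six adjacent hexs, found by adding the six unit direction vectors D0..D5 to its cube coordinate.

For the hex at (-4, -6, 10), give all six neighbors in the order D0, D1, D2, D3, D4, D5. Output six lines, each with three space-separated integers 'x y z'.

Center: (-4, -6, 10). Add each direction:
  D0: (-4, -6, 10) + (1, -1, 0) = (-3, -7, 10)
  D1: (-4, -6, 10) + (1, 0, -1) = (-3, -6, 9)
  D2: (-4, -6, 10) + (0, 1, -1) = (-4, -5, 9)
  D3: (-4, -6, 10) + (-1, 1, 0) = (-5, -5, 10)
  D4: (-4, -6, 10) + (-1, 0, 1) = (-5, -6, 11)
  D5: (-4, -6, 10) + (0, -1, 1) = (-4, -7, 11)

Answer: -3 -7 10
-3 -6 9
-4 -5 9
-5 -5 10
-5 -6 11
-4 -7 11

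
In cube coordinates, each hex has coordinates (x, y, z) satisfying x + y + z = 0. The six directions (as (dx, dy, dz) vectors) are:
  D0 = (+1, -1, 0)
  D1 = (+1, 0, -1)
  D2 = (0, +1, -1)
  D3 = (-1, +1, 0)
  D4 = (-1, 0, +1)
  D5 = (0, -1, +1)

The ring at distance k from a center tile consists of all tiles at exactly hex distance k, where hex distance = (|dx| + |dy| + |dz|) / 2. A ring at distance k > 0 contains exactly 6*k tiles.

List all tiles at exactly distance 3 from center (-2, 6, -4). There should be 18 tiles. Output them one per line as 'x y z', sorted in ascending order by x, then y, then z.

Walk ring at distance 3 from (-2, 6, -4):
Start at center + D4*3 = (-5, 6, -1)
  hex 0: (-5, 6, -1)
  hex 1: (-4, 5, -1)
  hex 2: (-3, 4, -1)
  hex 3: (-2, 3, -1)
  hex 4: (-1, 3, -2)
  hex 5: (0, 3, -3)
  hex 6: (1, 3, -4)
  hex 7: (1, 4, -5)
  hex 8: (1, 5, -6)
  hex 9: (1, 6, -7)
  hex 10: (0, 7, -7)
  hex 11: (-1, 8, -7)
  hex 12: (-2, 9, -7)
  hex 13: (-3, 9, -6)
  hex 14: (-4, 9, -5)
  hex 15: (-5, 9, -4)
  hex 16: (-5, 8, -3)
  hex 17: (-5, 7, -2)
Sorted: 18 hexes.

Answer: -5 6 -1
-5 7 -2
-5 8 -3
-5 9 -4
-4 5 -1
-4 9 -5
-3 4 -1
-3 9 -6
-2 3 -1
-2 9 -7
-1 3 -2
-1 8 -7
0 3 -3
0 7 -7
1 3 -4
1 4 -5
1 5 -6
1 6 -7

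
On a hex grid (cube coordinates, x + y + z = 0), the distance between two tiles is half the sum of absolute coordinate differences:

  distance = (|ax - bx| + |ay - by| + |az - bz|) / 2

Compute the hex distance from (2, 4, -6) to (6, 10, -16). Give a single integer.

Answer: 10

Derivation:
|ax - bx| = |2 - 6| = 4
|ay - by| = |4 - 10| = 6
|az - bz| = |-6 - (-16)| = 10
distance = (4 + 6 + 10) / 2 = 20 / 2 = 10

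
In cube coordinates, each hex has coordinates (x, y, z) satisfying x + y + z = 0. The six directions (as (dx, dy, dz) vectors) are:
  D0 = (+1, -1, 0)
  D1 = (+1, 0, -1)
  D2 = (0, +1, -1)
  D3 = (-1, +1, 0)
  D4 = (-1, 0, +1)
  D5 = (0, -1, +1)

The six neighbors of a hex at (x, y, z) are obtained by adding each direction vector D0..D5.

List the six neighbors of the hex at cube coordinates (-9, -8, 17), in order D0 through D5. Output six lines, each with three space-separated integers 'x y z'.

Center: (-9, -8, 17). Add each direction:
  D0: (-9, -8, 17) + (1, -1, 0) = (-8, -9, 17)
  D1: (-9, -8, 17) + (1, 0, -1) = (-8, -8, 16)
  D2: (-9, -8, 17) + (0, 1, -1) = (-9, -7, 16)
  D3: (-9, -8, 17) + (-1, 1, 0) = (-10, -7, 17)
  D4: (-9, -8, 17) + (-1, 0, 1) = (-10, -8, 18)
  D5: (-9, -8, 17) + (0, -1, 1) = (-9, -9, 18)

Answer: -8 -9 17
-8 -8 16
-9 -7 16
-10 -7 17
-10 -8 18
-9 -9 18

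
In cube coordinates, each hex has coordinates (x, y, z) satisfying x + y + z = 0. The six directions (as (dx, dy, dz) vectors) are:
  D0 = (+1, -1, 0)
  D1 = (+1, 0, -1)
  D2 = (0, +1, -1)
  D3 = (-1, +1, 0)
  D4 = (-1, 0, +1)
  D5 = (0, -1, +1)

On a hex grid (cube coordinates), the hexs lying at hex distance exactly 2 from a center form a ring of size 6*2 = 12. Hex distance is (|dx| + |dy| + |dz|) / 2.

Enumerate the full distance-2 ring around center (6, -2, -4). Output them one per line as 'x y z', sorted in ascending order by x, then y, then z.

Walk ring at distance 2 from (6, -2, -4):
Start at center + D4*2 = (4, -2, -2)
  hex 0: (4, -2, -2)
  hex 1: (5, -3, -2)
  hex 2: (6, -4, -2)
  hex 3: (7, -4, -3)
  hex 4: (8, -4, -4)
  hex 5: (8, -3, -5)
  hex 6: (8, -2, -6)
  hex 7: (7, -1, -6)
  hex 8: (6, 0, -6)
  hex 9: (5, 0, -5)
  hex 10: (4, 0, -4)
  hex 11: (4, -1, -3)
Sorted: 12 hexes.

Answer: 4 -2 -2
4 -1 -3
4 0 -4
5 -3 -2
5 0 -5
6 -4 -2
6 0 -6
7 -4 -3
7 -1 -6
8 -4 -4
8 -3 -5
8 -2 -6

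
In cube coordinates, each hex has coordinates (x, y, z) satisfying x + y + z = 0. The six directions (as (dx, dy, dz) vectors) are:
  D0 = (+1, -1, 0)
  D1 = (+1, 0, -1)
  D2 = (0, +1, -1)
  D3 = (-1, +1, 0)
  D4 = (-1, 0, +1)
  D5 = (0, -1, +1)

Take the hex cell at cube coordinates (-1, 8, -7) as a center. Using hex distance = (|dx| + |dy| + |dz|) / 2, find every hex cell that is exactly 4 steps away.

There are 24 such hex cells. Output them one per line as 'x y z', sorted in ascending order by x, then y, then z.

Answer: -5 8 -3
-5 9 -4
-5 10 -5
-5 11 -6
-5 12 -7
-4 7 -3
-4 12 -8
-3 6 -3
-3 12 -9
-2 5 -3
-2 12 -10
-1 4 -3
-1 12 -11
0 4 -4
0 11 -11
1 4 -5
1 10 -11
2 4 -6
2 9 -11
3 4 -7
3 5 -8
3 6 -9
3 7 -10
3 8 -11

Derivation:
Walk ring at distance 4 from (-1, 8, -7):
Start at center + D4*4 = (-5, 8, -3)
  hex 0: (-5, 8, -3)
  hex 1: (-4, 7, -3)
  hex 2: (-3, 6, -3)
  hex 3: (-2, 5, -3)
  hex 4: (-1, 4, -3)
  hex 5: (0, 4, -4)
  hex 6: (1, 4, -5)
  hex 7: (2, 4, -6)
  hex 8: (3, 4, -7)
  hex 9: (3, 5, -8)
  hex 10: (3, 6, -9)
  hex 11: (3, 7, -10)
  hex 12: (3, 8, -11)
  hex 13: (2, 9, -11)
  hex 14: (1, 10, -11)
  hex 15: (0, 11, -11)
  hex 16: (-1, 12, -11)
  hex 17: (-2, 12, -10)
  hex 18: (-3, 12, -9)
  hex 19: (-4, 12, -8)
  hex 20: (-5, 12, -7)
  hex 21: (-5, 11, -6)
  hex 22: (-5, 10, -5)
  hex 23: (-5, 9, -4)
Sorted: 24 hexes.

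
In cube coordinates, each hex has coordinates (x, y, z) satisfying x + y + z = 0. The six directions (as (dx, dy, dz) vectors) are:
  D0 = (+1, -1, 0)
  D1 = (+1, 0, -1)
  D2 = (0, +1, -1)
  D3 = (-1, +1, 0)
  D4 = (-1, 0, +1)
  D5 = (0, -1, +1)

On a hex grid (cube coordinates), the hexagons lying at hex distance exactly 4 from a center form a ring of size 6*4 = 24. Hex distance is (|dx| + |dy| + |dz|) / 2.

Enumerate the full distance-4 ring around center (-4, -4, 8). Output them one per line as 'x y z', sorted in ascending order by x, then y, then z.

Answer: -8 -4 12
-8 -3 11
-8 -2 10
-8 -1 9
-8 0 8
-7 -5 12
-7 0 7
-6 -6 12
-6 0 6
-5 -7 12
-5 0 5
-4 -8 12
-4 0 4
-3 -8 11
-3 -1 4
-2 -8 10
-2 -2 4
-1 -8 9
-1 -3 4
0 -8 8
0 -7 7
0 -6 6
0 -5 5
0 -4 4

Derivation:
Walk ring at distance 4 from (-4, -4, 8):
Start at center + D4*4 = (-8, -4, 12)
  hex 0: (-8, -4, 12)
  hex 1: (-7, -5, 12)
  hex 2: (-6, -6, 12)
  hex 3: (-5, -7, 12)
  hex 4: (-4, -8, 12)
  hex 5: (-3, -8, 11)
  hex 6: (-2, -8, 10)
  hex 7: (-1, -8, 9)
  hex 8: (0, -8, 8)
  hex 9: (0, -7, 7)
  hex 10: (0, -6, 6)
  hex 11: (0, -5, 5)
  hex 12: (0, -4, 4)
  hex 13: (-1, -3, 4)
  hex 14: (-2, -2, 4)
  hex 15: (-3, -1, 4)
  hex 16: (-4, 0, 4)
  hex 17: (-5, 0, 5)
  hex 18: (-6, 0, 6)
  hex 19: (-7, 0, 7)
  hex 20: (-8, 0, 8)
  hex 21: (-8, -1, 9)
  hex 22: (-8, -2, 10)
  hex 23: (-8, -3, 11)
Sorted: 24 hexes.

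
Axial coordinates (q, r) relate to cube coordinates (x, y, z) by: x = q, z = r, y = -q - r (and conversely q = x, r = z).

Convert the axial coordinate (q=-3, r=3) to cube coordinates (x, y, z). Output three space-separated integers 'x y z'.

Answer: -3 0 3

Derivation:
x = q = -3
z = r = 3
y = -x - z = -(-3) - (3) = 0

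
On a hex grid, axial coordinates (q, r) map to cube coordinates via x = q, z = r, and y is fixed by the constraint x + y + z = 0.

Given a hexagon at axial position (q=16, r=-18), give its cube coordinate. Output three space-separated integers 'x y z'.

Answer: 16 2 -18

Derivation:
x = q = 16
z = r = -18
y = -x - z = -(16) - (-18) = 2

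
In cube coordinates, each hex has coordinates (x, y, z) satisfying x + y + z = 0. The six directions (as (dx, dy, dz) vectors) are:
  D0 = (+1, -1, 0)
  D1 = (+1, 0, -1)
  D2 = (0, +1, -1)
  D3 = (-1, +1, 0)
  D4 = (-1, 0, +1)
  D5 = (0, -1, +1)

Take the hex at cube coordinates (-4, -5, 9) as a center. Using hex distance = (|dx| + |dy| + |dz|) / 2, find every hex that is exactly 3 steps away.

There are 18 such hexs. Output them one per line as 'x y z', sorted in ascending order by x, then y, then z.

Answer: -7 -5 12
-7 -4 11
-7 -3 10
-7 -2 9
-6 -6 12
-6 -2 8
-5 -7 12
-5 -2 7
-4 -8 12
-4 -2 6
-3 -8 11
-3 -3 6
-2 -8 10
-2 -4 6
-1 -8 9
-1 -7 8
-1 -6 7
-1 -5 6

Derivation:
Walk ring at distance 3 from (-4, -5, 9):
Start at center + D4*3 = (-7, -5, 12)
  hex 0: (-7, -5, 12)
  hex 1: (-6, -6, 12)
  hex 2: (-5, -7, 12)
  hex 3: (-4, -8, 12)
  hex 4: (-3, -8, 11)
  hex 5: (-2, -8, 10)
  hex 6: (-1, -8, 9)
  hex 7: (-1, -7, 8)
  hex 8: (-1, -6, 7)
  hex 9: (-1, -5, 6)
  hex 10: (-2, -4, 6)
  hex 11: (-3, -3, 6)
  hex 12: (-4, -2, 6)
  hex 13: (-5, -2, 7)
  hex 14: (-6, -2, 8)
  hex 15: (-7, -2, 9)
  hex 16: (-7, -3, 10)
  hex 17: (-7, -4, 11)
Sorted: 18 hexes.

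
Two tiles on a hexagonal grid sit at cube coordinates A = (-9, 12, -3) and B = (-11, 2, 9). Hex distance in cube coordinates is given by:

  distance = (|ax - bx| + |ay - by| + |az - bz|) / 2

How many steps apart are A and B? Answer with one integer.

Answer: 12

Derivation:
|ax - bx| = |-9 - (-11)| = 2
|ay - by| = |12 - 2| = 10
|az - bz| = |-3 - 9| = 12
distance = (2 + 10 + 12) / 2 = 24 / 2 = 12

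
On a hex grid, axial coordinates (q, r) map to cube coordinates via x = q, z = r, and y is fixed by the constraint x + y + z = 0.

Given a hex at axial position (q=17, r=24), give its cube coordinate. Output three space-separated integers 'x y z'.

Answer: 17 -41 24

Derivation:
x = q = 17
z = r = 24
y = -x - z = -(17) - (24) = -41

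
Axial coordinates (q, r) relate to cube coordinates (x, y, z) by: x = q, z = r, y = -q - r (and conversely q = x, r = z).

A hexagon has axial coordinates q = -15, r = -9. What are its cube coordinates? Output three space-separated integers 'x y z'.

x = q = -15
z = r = -9
y = -x - z = -(-15) - (-9) = 24

Answer: -15 24 -9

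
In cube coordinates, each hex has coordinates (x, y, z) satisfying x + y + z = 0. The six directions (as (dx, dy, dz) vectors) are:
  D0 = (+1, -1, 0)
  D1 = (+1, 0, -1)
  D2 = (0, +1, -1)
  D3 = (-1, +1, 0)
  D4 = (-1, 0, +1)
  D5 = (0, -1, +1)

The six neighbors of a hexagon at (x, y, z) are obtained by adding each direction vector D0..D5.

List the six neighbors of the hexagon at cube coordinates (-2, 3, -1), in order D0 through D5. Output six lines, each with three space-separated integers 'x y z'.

Answer: -1 2 -1
-1 3 -2
-2 4 -2
-3 4 -1
-3 3 0
-2 2 0

Derivation:
Center: (-2, 3, -1). Add each direction:
  D0: (-2, 3, -1) + (1, -1, 0) = (-1, 2, -1)
  D1: (-2, 3, -1) + (1, 0, -1) = (-1, 3, -2)
  D2: (-2, 3, -1) + (0, 1, -1) = (-2, 4, -2)
  D3: (-2, 3, -1) + (-1, 1, 0) = (-3, 4, -1)
  D4: (-2, 3, -1) + (-1, 0, 1) = (-3, 3, 0)
  D5: (-2, 3, -1) + (0, -1, 1) = (-2, 2, 0)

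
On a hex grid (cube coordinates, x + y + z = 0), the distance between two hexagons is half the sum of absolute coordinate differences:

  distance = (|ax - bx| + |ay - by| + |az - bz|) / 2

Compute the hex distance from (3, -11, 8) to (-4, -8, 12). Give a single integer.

Answer: 7

Derivation:
|ax - bx| = |3 - (-4)| = 7
|ay - by| = |-11 - (-8)| = 3
|az - bz| = |8 - 12| = 4
distance = (7 + 3 + 4) / 2 = 14 / 2 = 7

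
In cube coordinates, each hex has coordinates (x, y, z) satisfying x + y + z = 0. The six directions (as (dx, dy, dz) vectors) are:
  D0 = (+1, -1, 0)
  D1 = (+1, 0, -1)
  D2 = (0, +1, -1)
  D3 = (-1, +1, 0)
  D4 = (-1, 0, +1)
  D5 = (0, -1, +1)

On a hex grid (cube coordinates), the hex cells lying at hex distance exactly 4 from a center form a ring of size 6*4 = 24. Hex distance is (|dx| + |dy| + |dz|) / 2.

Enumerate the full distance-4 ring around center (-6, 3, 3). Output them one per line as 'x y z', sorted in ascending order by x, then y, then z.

Walk ring at distance 4 from (-6, 3, 3):
Start at center + D4*4 = (-10, 3, 7)
  hex 0: (-10, 3, 7)
  hex 1: (-9, 2, 7)
  hex 2: (-8, 1, 7)
  hex 3: (-7, 0, 7)
  hex 4: (-6, -1, 7)
  hex 5: (-5, -1, 6)
  hex 6: (-4, -1, 5)
  hex 7: (-3, -1, 4)
  hex 8: (-2, -1, 3)
  hex 9: (-2, 0, 2)
  hex 10: (-2, 1, 1)
  hex 11: (-2, 2, 0)
  hex 12: (-2, 3, -1)
  hex 13: (-3, 4, -1)
  hex 14: (-4, 5, -1)
  hex 15: (-5, 6, -1)
  hex 16: (-6, 7, -1)
  hex 17: (-7, 7, 0)
  hex 18: (-8, 7, 1)
  hex 19: (-9, 7, 2)
  hex 20: (-10, 7, 3)
  hex 21: (-10, 6, 4)
  hex 22: (-10, 5, 5)
  hex 23: (-10, 4, 6)
Sorted: 24 hexes.

Answer: -10 3 7
-10 4 6
-10 5 5
-10 6 4
-10 7 3
-9 2 7
-9 7 2
-8 1 7
-8 7 1
-7 0 7
-7 7 0
-6 -1 7
-6 7 -1
-5 -1 6
-5 6 -1
-4 -1 5
-4 5 -1
-3 -1 4
-3 4 -1
-2 -1 3
-2 0 2
-2 1 1
-2 2 0
-2 3 -1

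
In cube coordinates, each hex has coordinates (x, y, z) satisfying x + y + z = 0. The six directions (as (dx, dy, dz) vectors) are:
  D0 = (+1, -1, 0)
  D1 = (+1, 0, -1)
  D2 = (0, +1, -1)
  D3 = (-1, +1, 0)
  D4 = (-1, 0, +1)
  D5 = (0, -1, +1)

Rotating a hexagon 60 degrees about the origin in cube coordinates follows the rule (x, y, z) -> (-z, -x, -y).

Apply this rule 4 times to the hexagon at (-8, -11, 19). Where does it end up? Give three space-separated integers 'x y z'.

Answer: 19 -8 -11

Derivation:
Start: (-8, -11, 19)
Step 1: (-8, -11, 19) -> (-(19), -(-8), -(-11)) = (-19, 8, 11)
Step 2: (-19, 8, 11) -> (-(11), -(-19), -(8)) = (-11, 19, -8)
Step 3: (-11, 19, -8) -> (-(-8), -(-11), -(19)) = (8, 11, -19)
Step 4: (8, 11, -19) -> (-(-19), -(8), -(11)) = (19, -8, -11)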